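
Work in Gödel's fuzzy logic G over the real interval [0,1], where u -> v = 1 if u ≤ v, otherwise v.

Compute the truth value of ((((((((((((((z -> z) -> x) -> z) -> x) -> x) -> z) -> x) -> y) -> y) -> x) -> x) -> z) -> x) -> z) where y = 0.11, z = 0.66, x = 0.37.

1.00

(z -> z): 0.66 ≤ 0.66, so result = 1
((z -> z) -> x): 1 > 0.37, so result = 0.37
(((z -> z) -> x) -> z): 0.37 ≤ 0.66, so result = 1
((((z -> z) -> x) -> z) -> x): 1 > 0.37, so result = 0.37
(((((z -> z) -> x) -> z) -> x) -> x): 0.37 ≤ 0.37, so result = 1
((((((z -> z) -> x) -> z) -> x) -> x) -> z): 1 > 0.66, so result = 0.66
(((((((z -> z) -> x) -> z) -> x) -> x) -> z) -> x): 0.66 > 0.37, so result = 0.37
((((((((z -> z) -> x) -> z) -> x) -> x) -> z) -> x) -> y): 0.37 > 0.11, so result = 0.11
(((((((((z -> z) -> x) -> z) -> x) -> x) -> z) -> x) -> y) -> y): 0.11 ≤ 0.11, so result = 1
((((((((((z -> z) -> x) -> z) -> x) -> x) -> z) -> x) -> y) -> y) -> x): 1 > 0.37, so result = 0.37
(((((((((((z -> z) -> x) -> z) -> x) -> x) -> z) -> x) -> y) -> y) -> x) -> x): 0.37 ≤ 0.37, so result = 1
((((((((((((z -> z) -> x) -> z) -> x) -> x) -> z) -> x) -> y) -> y) -> x) -> x) -> z): 1 > 0.66, so result = 0.66
(((((((((((((z -> z) -> x) -> z) -> x) -> x) -> z) -> x) -> y) -> y) -> x) -> x) -> z) -> x): 0.66 > 0.37, so result = 0.37
((((((((((((((z -> z) -> x) -> z) -> x) -> x) -> z) -> x) -> y) -> y) -> x) -> x) -> z) -> x) -> z): 0.37 ≤ 0.66, so result = 1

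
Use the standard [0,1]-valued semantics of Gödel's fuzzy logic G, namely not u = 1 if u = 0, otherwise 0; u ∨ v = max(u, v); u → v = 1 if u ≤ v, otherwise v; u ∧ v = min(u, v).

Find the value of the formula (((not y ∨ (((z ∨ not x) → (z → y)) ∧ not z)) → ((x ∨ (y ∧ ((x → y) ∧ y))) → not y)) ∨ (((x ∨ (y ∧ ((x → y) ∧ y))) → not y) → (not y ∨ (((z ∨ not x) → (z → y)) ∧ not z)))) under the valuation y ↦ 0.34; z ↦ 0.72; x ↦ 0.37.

not y: Gödel ¬ of 0.34 = 0 (operand ≠ 0)
not x: Gödel ¬ of 0.37 = 0 (operand ≠ 0)
(z ∨ not x) = max(0.72, 0) = 0.72
(z → y): 0.72 > 0.34, so result = 0.34
((z ∨ not x) → (z → y)): 0.72 > 0.34, so result = 0.34
not z: Gödel ¬ of 0.72 = 0 (operand ≠ 0)
(((z ∨ not x) → (z → y)) ∧ not z) = min(0.34, 0) = 0
(not y ∨ (((z ∨ not x) → (z → y)) ∧ not z)) = max(0, 0) = 0
(x → y): 0.37 > 0.34, so result = 0.34
((x → y) ∧ y) = min(0.34, 0.34) = 0.34
(y ∧ ((x → y) ∧ y)) = min(0.34, 0.34) = 0.34
(x ∨ (y ∧ ((x → y) ∧ y))) = max(0.37, 0.34) = 0.37
not y: Gödel ¬ of 0.34 = 0 (operand ≠ 0)
((x ∨ (y ∧ ((x → y) ∧ y))) → not y): 0.37 > 0, so result = 0
((not y ∨ (((z ∨ not x) → (z → y)) ∧ not z)) → ((x ∨ (y ∧ ((x → y) ∧ y))) → not y)): 0 ≤ 0, so result = 1
(x → y): 0.37 > 0.34, so result = 0.34
((x → y) ∧ y) = min(0.34, 0.34) = 0.34
(y ∧ ((x → y) ∧ y)) = min(0.34, 0.34) = 0.34
(x ∨ (y ∧ ((x → y) ∧ y))) = max(0.37, 0.34) = 0.37
not y: Gödel ¬ of 0.34 = 0 (operand ≠ 0)
((x ∨ (y ∧ ((x → y) ∧ y))) → not y): 0.37 > 0, so result = 0
not y: Gödel ¬ of 0.34 = 0 (operand ≠ 0)
not x: Gödel ¬ of 0.37 = 0 (operand ≠ 0)
(z ∨ not x) = max(0.72, 0) = 0.72
(z → y): 0.72 > 0.34, so result = 0.34
((z ∨ not x) → (z → y)): 0.72 > 0.34, so result = 0.34
not z: Gödel ¬ of 0.72 = 0 (operand ≠ 0)
(((z ∨ not x) → (z → y)) ∧ not z) = min(0.34, 0) = 0
(not y ∨ (((z ∨ not x) → (z → y)) ∧ not z)) = max(0, 0) = 0
(((x ∨ (y ∧ ((x → y) ∧ y))) → not y) → (not y ∨ (((z ∨ not x) → (z → y)) ∧ not z))): 0 ≤ 0, so result = 1
(((not y ∨ (((z ∨ not x) → (z → y)) ∧ not z)) → ((x ∨ (y ∧ ((x → y) ∧ y))) → not y)) ∨ (((x ∨ (y ∧ ((x → y) ∧ y))) → not y) → (not y ∨ (((z ∨ not x) → (z → y)) ∧ not z)))) = max(1, 1) = 1

1.00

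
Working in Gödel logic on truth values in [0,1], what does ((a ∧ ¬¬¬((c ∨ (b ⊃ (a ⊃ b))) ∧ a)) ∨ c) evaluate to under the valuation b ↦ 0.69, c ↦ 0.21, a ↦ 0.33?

0.21

(a ⊃ b): 0.33 ≤ 0.69, so result = 1
(b ⊃ (a ⊃ b)): 0.69 ≤ 1, so result = 1
(c ∨ (b ⊃ (a ⊃ b))) = max(0.21, 1) = 1
((c ∨ (b ⊃ (a ⊃ b))) ∧ a) = min(1, 0.33) = 0.33
¬((c ∨ (b ⊃ (a ⊃ b))) ∧ a): Gödel ¬ of 0.33 = 0 (operand ≠ 0)
¬¬((c ∨ (b ⊃ (a ⊃ b))) ∧ a): Gödel ¬ of 0 = 1 (operand is 0)
¬¬¬((c ∨ (b ⊃ (a ⊃ b))) ∧ a): Gödel ¬ of 1 = 0 (operand ≠ 0)
(a ∧ ¬¬¬((c ∨ (b ⊃ (a ⊃ b))) ∧ a)) = min(0.33, 0) = 0
((a ∧ ¬¬¬((c ∨ (b ⊃ (a ⊃ b))) ∧ a)) ∨ c) = max(0, 0.21) = 0.21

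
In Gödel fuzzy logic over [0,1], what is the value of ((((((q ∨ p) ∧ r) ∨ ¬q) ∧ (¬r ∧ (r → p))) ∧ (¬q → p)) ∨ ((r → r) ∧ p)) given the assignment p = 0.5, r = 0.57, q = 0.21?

0.50

(q ∨ p) = max(0.21, 0.5) = 0.5
((q ∨ p) ∧ r) = min(0.5, 0.57) = 0.5
¬q: Gödel ¬ of 0.21 = 0 (operand ≠ 0)
(((q ∨ p) ∧ r) ∨ ¬q) = max(0.5, 0) = 0.5
¬r: Gödel ¬ of 0.57 = 0 (operand ≠ 0)
(r → p): 0.57 > 0.5, so result = 0.5
(¬r ∧ (r → p)) = min(0, 0.5) = 0
((((q ∨ p) ∧ r) ∨ ¬q) ∧ (¬r ∧ (r → p))) = min(0.5, 0) = 0
¬q: Gödel ¬ of 0.21 = 0 (operand ≠ 0)
(¬q → p): 0 ≤ 0.5, so result = 1
(((((q ∨ p) ∧ r) ∨ ¬q) ∧ (¬r ∧ (r → p))) ∧ (¬q → p)) = min(0, 1) = 0
(r → r): 0.57 ≤ 0.57, so result = 1
((r → r) ∧ p) = min(1, 0.5) = 0.5
((((((q ∨ p) ∧ r) ∨ ¬q) ∧ (¬r ∧ (r → p))) ∧ (¬q → p)) ∨ ((r → r) ∧ p)) = max(0, 0.5) = 0.5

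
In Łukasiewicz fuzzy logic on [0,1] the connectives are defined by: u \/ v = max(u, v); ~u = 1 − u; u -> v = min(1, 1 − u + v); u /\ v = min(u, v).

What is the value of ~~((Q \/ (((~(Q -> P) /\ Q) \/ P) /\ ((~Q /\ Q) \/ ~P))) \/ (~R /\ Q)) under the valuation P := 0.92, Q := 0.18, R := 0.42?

(Q -> P): min(1, 1 − 0.18 + 0.92) = 1
~(Q -> P): Łukasiewicz ¬ gives 1 − 1 = 0
(~(Q -> P) /\ Q) = min(0, 0.18) = 0
((~(Q -> P) /\ Q) \/ P) = max(0, 0.92) = 0.92
~Q: Łukasiewicz ¬ gives 1 − 0.18 = 0.82
(~Q /\ Q) = min(0.82, 0.18) = 0.18
~P: Łukasiewicz ¬ gives 1 − 0.92 = 0.08
((~Q /\ Q) \/ ~P) = max(0.18, 0.08) = 0.18
(((~(Q -> P) /\ Q) \/ P) /\ ((~Q /\ Q) \/ ~P)) = min(0.92, 0.18) = 0.18
(Q \/ (((~(Q -> P) /\ Q) \/ P) /\ ((~Q /\ Q) \/ ~P))) = max(0.18, 0.18) = 0.18
~R: Łukasiewicz ¬ gives 1 − 0.42 = 0.58
(~R /\ Q) = min(0.58, 0.18) = 0.18
((Q \/ (((~(Q -> P) /\ Q) \/ P) /\ ((~Q /\ Q) \/ ~P))) \/ (~R /\ Q)) = max(0.18, 0.18) = 0.18
~((Q \/ (((~(Q -> P) /\ Q) \/ P) /\ ((~Q /\ Q) \/ ~P))) \/ (~R /\ Q)): Łukasiewicz ¬ gives 1 − 0.18 = 0.82
~~((Q \/ (((~(Q -> P) /\ Q) \/ P) /\ ((~Q /\ Q) \/ ~P))) \/ (~R /\ Q)): Łukasiewicz ¬ gives 1 − 0.82 = 0.18

0.18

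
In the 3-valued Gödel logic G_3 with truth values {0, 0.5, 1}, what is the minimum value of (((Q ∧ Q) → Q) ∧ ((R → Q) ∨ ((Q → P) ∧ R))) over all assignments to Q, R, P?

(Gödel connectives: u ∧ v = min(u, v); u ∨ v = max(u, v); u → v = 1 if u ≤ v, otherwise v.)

The minimum is attained at Q = 0, R = 0.5, P = 0:
  (Q ∧ Q) = min(0, 0) = 0
  ((Q ∧ Q) → Q): 0 ≤ 0, so result = 1
  (R → Q): 0.5 > 0, so result = 0
  (Q → P): 0 ≤ 0, so result = 1
  ((Q → P) ∧ R) = min(1, 0.5) = 0.5
  ((R → Q) ∨ ((Q → P) ∧ R)) = max(0, 0.5) = 0.5
  (((Q ∧ Q) → Q) ∧ ((R → Q) ∨ ((Q → P) ∧ R))) = min(1, 0.5) = 0.5
Checking all 27 assignments confirms none give a value below 0.50.

0.50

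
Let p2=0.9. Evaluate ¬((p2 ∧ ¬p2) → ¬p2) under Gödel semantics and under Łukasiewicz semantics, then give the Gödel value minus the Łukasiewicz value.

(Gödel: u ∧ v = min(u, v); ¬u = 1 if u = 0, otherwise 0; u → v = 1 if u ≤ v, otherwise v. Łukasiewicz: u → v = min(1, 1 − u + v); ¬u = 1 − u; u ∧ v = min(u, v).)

Gödel evaluation:
  ¬p2: Gödel ¬ of 0.9 = 0 (operand ≠ 0)
  (p2 ∧ ¬p2) = min(0.9, 0) = 0
  ¬p2: Gödel ¬ of 0.9 = 0 (operand ≠ 0)
  ((p2 ∧ ¬p2) → ¬p2): 0 ≤ 0, so result = 1
  ¬((p2 ∧ ¬p2) → ¬p2): Gödel ¬ of 1 = 0 (operand ≠ 0)
  Gödel value = 0
Łukasiewicz evaluation:
  ¬p2: Łukasiewicz ¬ gives 1 − 0.9 = 0.1
  (p2 ∧ ¬p2) = min(0.9, 0.1) = 0.1
  ¬p2: Łukasiewicz ¬ gives 1 − 0.9 = 0.1
  ((p2 ∧ ¬p2) → ¬p2): min(1, 1 − 0.1 + 0.1) = 1
  ¬((p2 ∧ ¬p2) → ¬p2): Łukasiewicz ¬ gives 1 − 1 = 0
  Łukasiewicz value = 0
Difference: 0 − 0 = 0.00

0.00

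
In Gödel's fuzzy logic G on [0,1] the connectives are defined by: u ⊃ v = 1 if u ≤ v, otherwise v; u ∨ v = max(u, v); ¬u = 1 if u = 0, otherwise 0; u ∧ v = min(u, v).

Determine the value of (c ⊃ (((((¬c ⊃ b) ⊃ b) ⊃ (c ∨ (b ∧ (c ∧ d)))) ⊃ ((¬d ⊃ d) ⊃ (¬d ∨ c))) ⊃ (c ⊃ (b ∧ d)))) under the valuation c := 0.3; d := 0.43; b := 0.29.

0.29

¬c: Gödel ¬ of 0.3 = 0 (operand ≠ 0)
(¬c ⊃ b): 0 ≤ 0.29, so result = 1
((¬c ⊃ b) ⊃ b): 1 > 0.29, so result = 0.29
(c ∧ d) = min(0.3, 0.43) = 0.3
(b ∧ (c ∧ d)) = min(0.29, 0.3) = 0.29
(c ∨ (b ∧ (c ∧ d))) = max(0.3, 0.29) = 0.3
(((¬c ⊃ b) ⊃ b) ⊃ (c ∨ (b ∧ (c ∧ d)))): 0.29 ≤ 0.3, so result = 1
¬d: Gödel ¬ of 0.43 = 0 (operand ≠ 0)
(¬d ⊃ d): 0 ≤ 0.43, so result = 1
¬d: Gödel ¬ of 0.43 = 0 (operand ≠ 0)
(¬d ∨ c) = max(0, 0.3) = 0.3
((¬d ⊃ d) ⊃ (¬d ∨ c)): 1 > 0.3, so result = 0.3
((((¬c ⊃ b) ⊃ b) ⊃ (c ∨ (b ∧ (c ∧ d)))) ⊃ ((¬d ⊃ d) ⊃ (¬d ∨ c))): 1 > 0.3, so result = 0.3
(b ∧ d) = min(0.29, 0.43) = 0.29
(c ⊃ (b ∧ d)): 0.3 > 0.29, so result = 0.29
(((((¬c ⊃ b) ⊃ b) ⊃ (c ∨ (b ∧ (c ∧ d)))) ⊃ ((¬d ⊃ d) ⊃ (¬d ∨ c))) ⊃ (c ⊃ (b ∧ d))): 0.3 > 0.29, so result = 0.29
(c ⊃ (((((¬c ⊃ b) ⊃ b) ⊃ (c ∨ (b ∧ (c ∧ d)))) ⊃ ((¬d ⊃ d) ⊃ (¬d ∨ c))) ⊃ (c ⊃ (b ∧ d)))): 0.3 > 0.29, so result = 0.29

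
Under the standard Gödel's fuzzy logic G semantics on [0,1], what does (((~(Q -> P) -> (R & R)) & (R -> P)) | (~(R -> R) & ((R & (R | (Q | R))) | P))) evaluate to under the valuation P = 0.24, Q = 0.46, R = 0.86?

0.24

(Q -> P): 0.46 > 0.24, so result = 0.24
~(Q -> P): Gödel ¬ of 0.24 = 0 (operand ≠ 0)
(R & R) = min(0.86, 0.86) = 0.86
(~(Q -> P) -> (R & R)): 0 ≤ 0.86, so result = 1
(R -> P): 0.86 > 0.24, so result = 0.24
((~(Q -> P) -> (R & R)) & (R -> P)) = min(1, 0.24) = 0.24
(R -> R): 0.86 ≤ 0.86, so result = 1
~(R -> R): Gödel ¬ of 1 = 0 (operand ≠ 0)
(Q | R) = max(0.46, 0.86) = 0.86
(R | (Q | R)) = max(0.86, 0.86) = 0.86
(R & (R | (Q | R))) = min(0.86, 0.86) = 0.86
((R & (R | (Q | R))) | P) = max(0.86, 0.24) = 0.86
(~(R -> R) & ((R & (R | (Q | R))) | P)) = min(0, 0.86) = 0
(((~(Q -> P) -> (R & R)) & (R -> P)) | (~(R -> R) & ((R & (R | (Q | R))) | P))) = max(0.24, 0) = 0.24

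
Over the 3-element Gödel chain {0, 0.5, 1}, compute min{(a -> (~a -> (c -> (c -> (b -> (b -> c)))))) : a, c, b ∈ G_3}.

Every assignment gives 1. For instance at a = 0, c = 0, b = 0:
  ~a: Gödel ¬ of 0 = 1 (operand is 0)
  (b -> c): 0 ≤ 0, so result = 1
  (b -> (b -> c)): 0 ≤ 1, so result = 1
  (c -> (b -> (b -> c))): 0 ≤ 1, so result = 1
  (c -> (c -> (b -> (b -> c)))): 0 ≤ 1, so result = 1
  (~a -> (c -> (c -> (b -> (b -> c))))): 1 ≤ 1, so result = 1
  (a -> (~a -> (c -> (c -> (b -> (b -> c)))))): 0 ≤ 1, so result = 1
All 27 assignments give value 1 — the formula is a G_3-tautology.

1.00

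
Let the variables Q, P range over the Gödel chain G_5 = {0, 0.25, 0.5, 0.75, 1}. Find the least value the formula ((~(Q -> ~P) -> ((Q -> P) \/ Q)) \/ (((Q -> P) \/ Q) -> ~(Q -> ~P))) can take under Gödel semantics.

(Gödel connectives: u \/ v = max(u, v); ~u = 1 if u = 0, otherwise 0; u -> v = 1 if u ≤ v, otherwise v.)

Every assignment gives 1. For instance at Q = 0, P = 0:
  ~P: Gödel ¬ of 0 = 1 (operand is 0)
  (Q -> ~P): 0 ≤ 1, so result = 1
  ~(Q -> ~P): Gödel ¬ of 1 = 0 (operand ≠ 0)
  (Q -> P): 0 ≤ 0, so result = 1
  ((Q -> P) \/ Q) = max(1, 0) = 1
  (~(Q -> ~P) -> ((Q -> P) \/ Q)): 0 ≤ 1, so result = 1
  (Q -> P): 0 ≤ 0, so result = 1
  ((Q -> P) \/ Q) = max(1, 0) = 1
  ~P: Gödel ¬ of 0 = 1 (operand is 0)
  (Q -> ~P): 0 ≤ 1, so result = 1
  ~(Q -> ~P): Gödel ¬ of 1 = 0 (operand ≠ 0)
  (((Q -> P) \/ Q) -> ~(Q -> ~P)): 1 > 0, so result = 0
  ((~(Q -> ~P) -> ((Q -> P) \/ Q)) \/ (((Q -> P) \/ Q) -> ~(Q -> ~P))) = max(1, 0) = 1
All 25 assignments give value 1 — the formula is a G_5-tautology.

1.00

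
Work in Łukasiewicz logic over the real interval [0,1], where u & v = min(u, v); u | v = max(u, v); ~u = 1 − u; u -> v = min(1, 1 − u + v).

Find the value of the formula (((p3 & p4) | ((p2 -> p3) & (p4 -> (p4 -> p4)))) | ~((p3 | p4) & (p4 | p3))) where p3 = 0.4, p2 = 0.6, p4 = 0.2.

0.80

(p3 & p4) = min(0.4, 0.2) = 0.2
(p2 -> p3): min(1, 1 − 0.6 + 0.4) = 0.8
(p4 -> p4): min(1, 1 − 0.2 + 0.2) = 1
(p4 -> (p4 -> p4)): min(1, 1 − 0.2 + 1) = 1
((p2 -> p3) & (p4 -> (p4 -> p4))) = min(0.8, 1) = 0.8
((p3 & p4) | ((p2 -> p3) & (p4 -> (p4 -> p4)))) = max(0.2, 0.8) = 0.8
(p3 | p4) = max(0.4, 0.2) = 0.4
(p4 | p3) = max(0.2, 0.4) = 0.4
((p3 | p4) & (p4 | p3)) = min(0.4, 0.4) = 0.4
~((p3 | p4) & (p4 | p3)): Łukasiewicz ¬ gives 1 − 0.4 = 0.6
(((p3 & p4) | ((p2 -> p3) & (p4 -> (p4 -> p4)))) | ~((p3 | p4) & (p4 | p3))) = max(0.8, 0.6) = 0.8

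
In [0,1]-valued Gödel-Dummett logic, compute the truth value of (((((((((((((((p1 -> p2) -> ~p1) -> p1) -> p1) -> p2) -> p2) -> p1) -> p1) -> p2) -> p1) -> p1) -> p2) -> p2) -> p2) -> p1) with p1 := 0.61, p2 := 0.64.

0.61

(p1 -> p2): 0.61 ≤ 0.64, so result = 1
~p1: Gödel ¬ of 0.61 = 0 (operand ≠ 0)
((p1 -> p2) -> ~p1): 1 > 0, so result = 0
(((p1 -> p2) -> ~p1) -> p1): 0 ≤ 0.61, so result = 1
((((p1 -> p2) -> ~p1) -> p1) -> p1): 1 > 0.61, so result = 0.61
(((((p1 -> p2) -> ~p1) -> p1) -> p1) -> p2): 0.61 ≤ 0.64, so result = 1
((((((p1 -> p2) -> ~p1) -> p1) -> p1) -> p2) -> p2): 1 > 0.64, so result = 0.64
(((((((p1 -> p2) -> ~p1) -> p1) -> p1) -> p2) -> p2) -> p1): 0.64 > 0.61, so result = 0.61
((((((((p1 -> p2) -> ~p1) -> p1) -> p1) -> p2) -> p2) -> p1) -> p1): 0.61 ≤ 0.61, so result = 1
(((((((((p1 -> p2) -> ~p1) -> p1) -> p1) -> p2) -> p2) -> p1) -> p1) -> p2): 1 > 0.64, so result = 0.64
((((((((((p1 -> p2) -> ~p1) -> p1) -> p1) -> p2) -> p2) -> p1) -> p1) -> p2) -> p1): 0.64 > 0.61, so result = 0.61
(((((((((((p1 -> p2) -> ~p1) -> p1) -> p1) -> p2) -> p2) -> p1) -> p1) -> p2) -> p1) -> p1): 0.61 ≤ 0.61, so result = 1
((((((((((((p1 -> p2) -> ~p1) -> p1) -> p1) -> p2) -> p2) -> p1) -> p1) -> p2) -> p1) -> p1) -> p2): 1 > 0.64, so result = 0.64
(((((((((((((p1 -> p2) -> ~p1) -> p1) -> p1) -> p2) -> p2) -> p1) -> p1) -> p2) -> p1) -> p1) -> p2) -> p2): 0.64 ≤ 0.64, so result = 1
((((((((((((((p1 -> p2) -> ~p1) -> p1) -> p1) -> p2) -> p2) -> p1) -> p1) -> p2) -> p1) -> p1) -> p2) -> p2) -> p2): 1 > 0.64, so result = 0.64
(((((((((((((((p1 -> p2) -> ~p1) -> p1) -> p1) -> p2) -> p2) -> p1) -> p1) -> p2) -> p1) -> p1) -> p2) -> p2) -> p2) -> p1): 0.64 > 0.61, so result = 0.61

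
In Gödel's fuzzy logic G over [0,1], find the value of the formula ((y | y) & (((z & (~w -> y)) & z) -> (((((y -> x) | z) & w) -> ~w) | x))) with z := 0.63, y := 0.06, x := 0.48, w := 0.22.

0.06

(y | y) = max(0.06, 0.06) = 0.06
~w: Gödel ¬ of 0.22 = 0 (operand ≠ 0)
(~w -> y): 0 ≤ 0.06, so result = 1
(z & (~w -> y)) = min(0.63, 1) = 0.63
((z & (~w -> y)) & z) = min(0.63, 0.63) = 0.63
(y -> x): 0.06 ≤ 0.48, so result = 1
((y -> x) | z) = max(1, 0.63) = 1
(((y -> x) | z) & w) = min(1, 0.22) = 0.22
~w: Gödel ¬ of 0.22 = 0 (operand ≠ 0)
((((y -> x) | z) & w) -> ~w): 0.22 > 0, so result = 0
(((((y -> x) | z) & w) -> ~w) | x) = max(0, 0.48) = 0.48
(((z & (~w -> y)) & z) -> (((((y -> x) | z) & w) -> ~w) | x)): 0.63 > 0.48, so result = 0.48
((y | y) & (((z & (~w -> y)) & z) -> (((((y -> x) | z) & w) -> ~w) | x))) = min(0.06, 0.48) = 0.06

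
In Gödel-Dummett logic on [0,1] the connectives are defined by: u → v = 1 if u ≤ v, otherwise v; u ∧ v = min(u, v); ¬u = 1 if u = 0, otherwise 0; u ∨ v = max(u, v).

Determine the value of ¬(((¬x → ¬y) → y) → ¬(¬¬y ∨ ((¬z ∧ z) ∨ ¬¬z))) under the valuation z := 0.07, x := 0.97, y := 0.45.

¬x: Gödel ¬ of 0.97 = 0 (operand ≠ 0)
¬y: Gödel ¬ of 0.45 = 0 (operand ≠ 0)
(¬x → ¬y): 0 ≤ 0, so result = 1
((¬x → ¬y) → y): 1 > 0.45, so result = 0.45
¬y: Gödel ¬ of 0.45 = 0 (operand ≠ 0)
¬¬y: Gödel ¬ of 0 = 1 (operand is 0)
¬z: Gödel ¬ of 0.07 = 0 (operand ≠ 0)
(¬z ∧ z) = min(0, 0.07) = 0
¬z: Gödel ¬ of 0.07 = 0 (operand ≠ 0)
¬¬z: Gödel ¬ of 0 = 1 (operand is 0)
((¬z ∧ z) ∨ ¬¬z) = max(0, 1) = 1
(¬¬y ∨ ((¬z ∧ z) ∨ ¬¬z)) = max(1, 1) = 1
¬(¬¬y ∨ ((¬z ∧ z) ∨ ¬¬z)): Gödel ¬ of 1 = 0 (operand ≠ 0)
(((¬x → ¬y) → y) → ¬(¬¬y ∨ ((¬z ∧ z) ∨ ¬¬z))): 0.45 > 0, so result = 0
¬(((¬x → ¬y) → y) → ¬(¬¬y ∨ ((¬z ∧ z) ∨ ¬¬z))): Gödel ¬ of 0 = 1 (operand is 0)

1.00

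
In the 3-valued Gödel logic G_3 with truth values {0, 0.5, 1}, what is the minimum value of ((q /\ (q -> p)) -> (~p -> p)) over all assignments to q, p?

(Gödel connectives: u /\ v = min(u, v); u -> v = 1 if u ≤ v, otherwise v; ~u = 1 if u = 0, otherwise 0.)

Every assignment gives 1. For instance at q = 0, p = 0:
  (q -> p): 0 ≤ 0, so result = 1
  (q /\ (q -> p)) = min(0, 1) = 0
  ~p: Gödel ¬ of 0 = 1 (operand is 0)
  (~p -> p): 1 > 0, so result = 0
  ((q /\ (q -> p)) -> (~p -> p)): 0 ≤ 0, so result = 1
All 9 assignments give value 1 — the formula is a G_3-tautology.

1.00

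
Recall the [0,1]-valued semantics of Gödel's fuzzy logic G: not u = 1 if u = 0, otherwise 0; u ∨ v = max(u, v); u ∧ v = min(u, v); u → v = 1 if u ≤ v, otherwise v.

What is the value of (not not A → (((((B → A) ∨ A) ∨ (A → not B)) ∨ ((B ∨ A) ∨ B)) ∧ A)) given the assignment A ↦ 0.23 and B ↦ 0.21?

not A: Gödel ¬ of 0.23 = 0 (operand ≠ 0)
not not A: Gödel ¬ of 0 = 1 (operand is 0)
(B → A): 0.21 ≤ 0.23, so result = 1
((B → A) ∨ A) = max(1, 0.23) = 1
not B: Gödel ¬ of 0.21 = 0 (operand ≠ 0)
(A → not B): 0.23 > 0, so result = 0
(((B → A) ∨ A) ∨ (A → not B)) = max(1, 0) = 1
(B ∨ A) = max(0.21, 0.23) = 0.23
((B ∨ A) ∨ B) = max(0.23, 0.21) = 0.23
((((B → A) ∨ A) ∨ (A → not B)) ∨ ((B ∨ A) ∨ B)) = max(1, 0.23) = 1
(((((B → A) ∨ A) ∨ (A → not B)) ∨ ((B ∨ A) ∨ B)) ∧ A) = min(1, 0.23) = 0.23
(not not A → (((((B → A) ∨ A) ∨ (A → not B)) ∨ ((B ∨ A) ∨ B)) ∧ A)): 1 > 0.23, so result = 0.23

0.23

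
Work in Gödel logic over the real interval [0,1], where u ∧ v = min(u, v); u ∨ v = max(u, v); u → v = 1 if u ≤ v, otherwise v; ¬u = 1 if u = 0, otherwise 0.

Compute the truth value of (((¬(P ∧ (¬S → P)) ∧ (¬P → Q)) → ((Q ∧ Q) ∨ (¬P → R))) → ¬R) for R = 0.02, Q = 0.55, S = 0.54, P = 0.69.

0.00

¬S: Gödel ¬ of 0.54 = 0 (operand ≠ 0)
(¬S → P): 0 ≤ 0.69, so result = 1
(P ∧ (¬S → P)) = min(0.69, 1) = 0.69
¬(P ∧ (¬S → P)): Gödel ¬ of 0.69 = 0 (operand ≠ 0)
¬P: Gödel ¬ of 0.69 = 0 (operand ≠ 0)
(¬P → Q): 0 ≤ 0.55, so result = 1
(¬(P ∧ (¬S → P)) ∧ (¬P → Q)) = min(0, 1) = 0
(Q ∧ Q) = min(0.55, 0.55) = 0.55
¬P: Gödel ¬ of 0.69 = 0 (operand ≠ 0)
(¬P → R): 0 ≤ 0.02, so result = 1
((Q ∧ Q) ∨ (¬P → R)) = max(0.55, 1) = 1
((¬(P ∧ (¬S → P)) ∧ (¬P → Q)) → ((Q ∧ Q) ∨ (¬P → R))): 0 ≤ 1, so result = 1
¬R: Gödel ¬ of 0.02 = 0 (operand ≠ 0)
(((¬(P ∧ (¬S → P)) ∧ (¬P → Q)) → ((Q ∧ Q) ∨ (¬P → R))) → ¬R): 1 > 0, so result = 0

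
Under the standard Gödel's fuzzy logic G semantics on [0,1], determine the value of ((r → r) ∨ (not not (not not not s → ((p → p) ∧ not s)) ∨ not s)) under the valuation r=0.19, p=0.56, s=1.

1.00

(r → r): 0.19 ≤ 0.19, so result = 1
not s: Gödel ¬ of 1 = 0 (operand ≠ 0)
not not s: Gödel ¬ of 0 = 1 (operand is 0)
not not not s: Gödel ¬ of 1 = 0 (operand ≠ 0)
(p → p): 0.56 ≤ 0.56, so result = 1
not s: Gödel ¬ of 1 = 0 (operand ≠ 0)
((p → p) ∧ not s) = min(1, 0) = 0
(not not not s → ((p → p) ∧ not s)): 0 ≤ 0, so result = 1
not (not not not s → ((p → p) ∧ not s)): Gödel ¬ of 1 = 0 (operand ≠ 0)
not not (not not not s → ((p → p) ∧ not s)): Gödel ¬ of 0 = 1 (operand is 0)
not s: Gödel ¬ of 1 = 0 (operand ≠ 0)
(not not (not not not s → ((p → p) ∧ not s)) ∨ not s) = max(1, 0) = 1
((r → r) ∨ (not not (not not not s → ((p → p) ∧ not s)) ∨ not s)) = max(1, 1) = 1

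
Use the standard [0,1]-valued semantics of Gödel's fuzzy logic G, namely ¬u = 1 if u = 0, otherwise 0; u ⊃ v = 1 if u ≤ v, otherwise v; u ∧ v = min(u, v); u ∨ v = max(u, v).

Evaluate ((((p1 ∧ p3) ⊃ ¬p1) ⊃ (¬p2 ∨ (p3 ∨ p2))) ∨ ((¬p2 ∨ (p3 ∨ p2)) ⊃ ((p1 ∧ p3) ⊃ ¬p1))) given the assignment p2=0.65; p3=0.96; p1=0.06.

1.00

(p1 ∧ p3) = min(0.06, 0.96) = 0.06
¬p1: Gödel ¬ of 0.06 = 0 (operand ≠ 0)
((p1 ∧ p3) ⊃ ¬p1): 0.06 > 0, so result = 0
¬p2: Gödel ¬ of 0.65 = 0 (operand ≠ 0)
(p3 ∨ p2) = max(0.96, 0.65) = 0.96
(¬p2 ∨ (p3 ∨ p2)) = max(0, 0.96) = 0.96
(((p1 ∧ p3) ⊃ ¬p1) ⊃ (¬p2 ∨ (p3 ∨ p2))): 0 ≤ 0.96, so result = 1
¬p2: Gödel ¬ of 0.65 = 0 (operand ≠ 0)
(p3 ∨ p2) = max(0.96, 0.65) = 0.96
(¬p2 ∨ (p3 ∨ p2)) = max(0, 0.96) = 0.96
(p1 ∧ p3) = min(0.06, 0.96) = 0.06
¬p1: Gödel ¬ of 0.06 = 0 (operand ≠ 0)
((p1 ∧ p3) ⊃ ¬p1): 0.06 > 0, so result = 0
((¬p2 ∨ (p3 ∨ p2)) ⊃ ((p1 ∧ p3) ⊃ ¬p1)): 0.96 > 0, so result = 0
((((p1 ∧ p3) ⊃ ¬p1) ⊃ (¬p2 ∨ (p3 ∨ p2))) ∨ ((¬p2 ∨ (p3 ∨ p2)) ⊃ ((p1 ∧ p3) ⊃ ¬p1))) = max(1, 0) = 1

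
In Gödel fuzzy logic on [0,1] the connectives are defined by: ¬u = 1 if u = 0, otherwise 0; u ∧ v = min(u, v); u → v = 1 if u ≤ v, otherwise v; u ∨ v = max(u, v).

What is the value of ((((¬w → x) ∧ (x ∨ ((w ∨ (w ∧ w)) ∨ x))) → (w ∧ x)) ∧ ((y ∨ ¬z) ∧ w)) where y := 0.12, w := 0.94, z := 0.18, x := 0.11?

¬w: Gödel ¬ of 0.94 = 0 (operand ≠ 0)
(¬w → x): 0 ≤ 0.11, so result = 1
(w ∧ w) = min(0.94, 0.94) = 0.94
(w ∨ (w ∧ w)) = max(0.94, 0.94) = 0.94
((w ∨ (w ∧ w)) ∨ x) = max(0.94, 0.11) = 0.94
(x ∨ ((w ∨ (w ∧ w)) ∨ x)) = max(0.11, 0.94) = 0.94
((¬w → x) ∧ (x ∨ ((w ∨ (w ∧ w)) ∨ x))) = min(1, 0.94) = 0.94
(w ∧ x) = min(0.94, 0.11) = 0.11
(((¬w → x) ∧ (x ∨ ((w ∨ (w ∧ w)) ∨ x))) → (w ∧ x)): 0.94 > 0.11, so result = 0.11
¬z: Gödel ¬ of 0.18 = 0 (operand ≠ 0)
(y ∨ ¬z) = max(0.12, 0) = 0.12
((y ∨ ¬z) ∧ w) = min(0.12, 0.94) = 0.12
((((¬w → x) ∧ (x ∨ ((w ∨ (w ∧ w)) ∨ x))) → (w ∧ x)) ∧ ((y ∨ ¬z) ∧ w)) = min(0.11, 0.12) = 0.11

0.11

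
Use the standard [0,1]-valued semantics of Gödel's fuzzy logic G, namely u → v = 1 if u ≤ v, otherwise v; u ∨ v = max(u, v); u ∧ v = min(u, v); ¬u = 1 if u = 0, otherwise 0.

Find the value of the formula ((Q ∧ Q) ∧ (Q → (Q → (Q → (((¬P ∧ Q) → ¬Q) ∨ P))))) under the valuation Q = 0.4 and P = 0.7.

(Q ∧ Q) = min(0.4, 0.4) = 0.4
¬P: Gödel ¬ of 0.7 = 0 (operand ≠ 0)
(¬P ∧ Q) = min(0, 0.4) = 0
¬Q: Gödel ¬ of 0.4 = 0 (operand ≠ 0)
((¬P ∧ Q) → ¬Q): 0 ≤ 0, so result = 1
(((¬P ∧ Q) → ¬Q) ∨ P) = max(1, 0.7) = 1
(Q → (((¬P ∧ Q) → ¬Q) ∨ P)): 0.4 ≤ 1, so result = 1
(Q → (Q → (((¬P ∧ Q) → ¬Q) ∨ P))): 0.4 ≤ 1, so result = 1
(Q → (Q → (Q → (((¬P ∧ Q) → ¬Q) ∨ P)))): 0.4 ≤ 1, so result = 1
((Q ∧ Q) ∧ (Q → (Q → (Q → (((¬P ∧ Q) → ¬Q) ∨ P))))) = min(0.4, 1) = 0.4

0.40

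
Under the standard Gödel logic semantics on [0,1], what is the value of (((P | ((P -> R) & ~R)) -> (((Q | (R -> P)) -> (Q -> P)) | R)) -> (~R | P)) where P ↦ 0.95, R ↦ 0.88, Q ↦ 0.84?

0.95

(P -> R): 0.95 > 0.88, so result = 0.88
~R: Gödel ¬ of 0.88 = 0 (operand ≠ 0)
((P -> R) & ~R) = min(0.88, 0) = 0
(P | ((P -> R) & ~R)) = max(0.95, 0) = 0.95
(R -> P): 0.88 ≤ 0.95, so result = 1
(Q | (R -> P)) = max(0.84, 1) = 1
(Q -> P): 0.84 ≤ 0.95, so result = 1
((Q | (R -> P)) -> (Q -> P)): 1 ≤ 1, so result = 1
(((Q | (R -> P)) -> (Q -> P)) | R) = max(1, 0.88) = 1
((P | ((P -> R) & ~R)) -> (((Q | (R -> P)) -> (Q -> P)) | R)): 0.95 ≤ 1, so result = 1
~R: Gödel ¬ of 0.88 = 0 (operand ≠ 0)
(~R | P) = max(0, 0.95) = 0.95
(((P | ((P -> R) & ~R)) -> (((Q | (R -> P)) -> (Q -> P)) | R)) -> (~R | P)): 1 > 0.95, so result = 0.95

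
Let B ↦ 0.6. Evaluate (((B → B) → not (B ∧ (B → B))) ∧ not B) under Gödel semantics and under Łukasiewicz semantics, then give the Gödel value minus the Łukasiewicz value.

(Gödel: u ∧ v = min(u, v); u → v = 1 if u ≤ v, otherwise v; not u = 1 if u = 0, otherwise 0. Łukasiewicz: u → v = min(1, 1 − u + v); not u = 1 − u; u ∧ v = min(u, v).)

-0.40

Gödel evaluation:
  (B → B): 0.6 ≤ 0.6, so result = 1
  (B → B): 0.6 ≤ 0.6, so result = 1
  (B ∧ (B → B)) = min(0.6, 1) = 0.6
  not (B ∧ (B → B)): Gödel ¬ of 0.6 = 0 (operand ≠ 0)
  ((B → B) → not (B ∧ (B → B))): 1 > 0, so result = 0
  not B: Gödel ¬ of 0.6 = 0 (operand ≠ 0)
  (((B → B) → not (B ∧ (B → B))) ∧ not B) = min(0, 0) = 0
  Gödel value = 0
Łukasiewicz evaluation:
  (B → B): min(1, 1 − 0.6 + 0.6) = 1
  (B → B): min(1, 1 − 0.6 + 0.6) = 1
  (B ∧ (B → B)) = min(0.6, 1) = 0.6
  not (B ∧ (B → B)): Łukasiewicz ¬ gives 1 − 0.6 = 0.4
  ((B → B) → not (B ∧ (B → B))): min(1, 1 − 1 + 0.4) = 0.4
  not B: Łukasiewicz ¬ gives 1 − 0.6 = 0.4
  (((B → B) → not (B ∧ (B → B))) ∧ not B) = min(0.4, 0.4) = 0.4
  Łukasiewicz value = 0.4
Difference: 0 − 0.4 = -0.40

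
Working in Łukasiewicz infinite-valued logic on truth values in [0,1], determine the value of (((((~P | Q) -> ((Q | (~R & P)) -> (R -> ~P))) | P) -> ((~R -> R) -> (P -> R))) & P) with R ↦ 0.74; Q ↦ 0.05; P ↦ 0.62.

~P: Łukasiewicz ¬ gives 1 − 0.62 = 0.38
(~P | Q) = max(0.38, 0.05) = 0.38
~R: Łukasiewicz ¬ gives 1 − 0.74 = 0.26
(~R & P) = min(0.26, 0.62) = 0.26
(Q | (~R & P)) = max(0.05, 0.26) = 0.26
~P: Łukasiewicz ¬ gives 1 − 0.62 = 0.38
(R -> ~P): min(1, 1 − 0.74 + 0.38) = 0.64
((Q | (~R & P)) -> (R -> ~P)): min(1, 1 − 0.26 + 0.64) = 1
((~P | Q) -> ((Q | (~R & P)) -> (R -> ~P))): min(1, 1 − 0.38 + 1) = 1
(((~P | Q) -> ((Q | (~R & P)) -> (R -> ~P))) | P) = max(1, 0.62) = 1
~R: Łukasiewicz ¬ gives 1 − 0.74 = 0.26
(~R -> R): min(1, 1 − 0.26 + 0.74) = 1
(P -> R): min(1, 1 − 0.62 + 0.74) = 1
((~R -> R) -> (P -> R)): min(1, 1 − 1 + 1) = 1
((((~P | Q) -> ((Q | (~R & P)) -> (R -> ~P))) | P) -> ((~R -> R) -> (P -> R))): min(1, 1 − 1 + 1) = 1
(((((~P | Q) -> ((Q | (~R & P)) -> (R -> ~P))) | P) -> ((~R -> R) -> (P -> R))) & P) = min(1, 0.62) = 0.62

0.62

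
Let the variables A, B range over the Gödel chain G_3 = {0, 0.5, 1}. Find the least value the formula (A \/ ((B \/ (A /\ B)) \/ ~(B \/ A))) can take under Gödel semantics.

The minimum is attained at A = 0, B = 0.5:
  (A /\ B) = min(0, 0.5) = 0
  (B \/ (A /\ B)) = max(0.5, 0) = 0.5
  (B \/ A) = max(0.5, 0) = 0.5
  ~(B \/ A): Gödel ¬ of 0.5 = 0 (operand ≠ 0)
  ((B \/ (A /\ B)) \/ ~(B \/ A)) = max(0.5, 0) = 0.5
  (A \/ ((B \/ (A /\ B)) \/ ~(B \/ A))) = max(0, 0.5) = 0.5
Checking all 9 assignments confirms none give a value below 0.50.

0.50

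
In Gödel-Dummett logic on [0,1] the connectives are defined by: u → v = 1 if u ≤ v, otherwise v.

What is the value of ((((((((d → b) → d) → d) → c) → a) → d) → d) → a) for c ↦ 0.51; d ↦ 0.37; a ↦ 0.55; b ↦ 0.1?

0.55

(d → b): 0.37 > 0.1, so result = 0.1
((d → b) → d): 0.1 ≤ 0.37, so result = 1
(((d → b) → d) → d): 1 > 0.37, so result = 0.37
((((d → b) → d) → d) → c): 0.37 ≤ 0.51, so result = 1
(((((d → b) → d) → d) → c) → a): 1 > 0.55, so result = 0.55
((((((d → b) → d) → d) → c) → a) → d): 0.55 > 0.37, so result = 0.37
(((((((d → b) → d) → d) → c) → a) → d) → d): 0.37 ≤ 0.37, so result = 1
((((((((d → b) → d) → d) → c) → a) → d) → d) → a): 1 > 0.55, so result = 0.55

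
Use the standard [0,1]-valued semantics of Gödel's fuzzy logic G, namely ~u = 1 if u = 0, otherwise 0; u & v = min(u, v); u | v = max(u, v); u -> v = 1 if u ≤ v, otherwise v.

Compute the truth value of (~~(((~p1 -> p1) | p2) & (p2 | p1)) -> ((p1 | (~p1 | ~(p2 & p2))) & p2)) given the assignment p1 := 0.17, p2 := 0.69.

~p1: Gödel ¬ of 0.17 = 0 (operand ≠ 0)
(~p1 -> p1): 0 ≤ 0.17, so result = 1
((~p1 -> p1) | p2) = max(1, 0.69) = 1
(p2 | p1) = max(0.69, 0.17) = 0.69
(((~p1 -> p1) | p2) & (p2 | p1)) = min(1, 0.69) = 0.69
~(((~p1 -> p1) | p2) & (p2 | p1)): Gödel ¬ of 0.69 = 0 (operand ≠ 0)
~~(((~p1 -> p1) | p2) & (p2 | p1)): Gödel ¬ of 0 = 1 (operand is 0)
~p1: Gödel ¬ of 0.17 = 0 (operand ≠ 0)
(p2 & p2) = min(0.69, 0.69) = 0.69
~(p2 & p2): Gödel ¬ of 0.69 = 0 (operand ≠ 0)
(~p1 | ~(p2 & p2)) = max(0, 0) = 0
(p1 | (~p1 | ~(p2 & p2))) = max(0.17, 0) = 0.17
((p1 | (~p1 | ~(p2 & p2))) & p2) = min(0.17, 0.69) = 0.17
(~~(((~p1 -> p1) | p2) & (p2 | p1)) -> ((p1 | (~p1 | ~(p2 & p2))) & p2)): 1 > 0.17, so result = 0.17

0.17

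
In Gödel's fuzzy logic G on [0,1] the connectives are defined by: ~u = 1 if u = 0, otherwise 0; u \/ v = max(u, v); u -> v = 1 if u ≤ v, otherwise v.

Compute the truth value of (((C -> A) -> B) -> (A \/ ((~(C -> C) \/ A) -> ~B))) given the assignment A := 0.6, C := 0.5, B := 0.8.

0.60

(C -> A): 0.5 ≤ 0.6, so result = 1
((C -> A) -> B): 1 > 0.8, so result = 0.8
(C -> C): 0.5 ≤ 0.5, so result = 1
~(C -> C): Gödel ¬ of 1 = 0 (operand ≠ 0)
(~(C -> C) \/ A) = max(0, 0.6) = 0.6
~B: Gödel ¬ of 0.8 = 0 (operand ≠ 0)
((~(C -> C) \/ A) -> ~B): 0.6 > 0, so result = 0
(A \/ ((~(C -> C) \/ A) -> ~B)) = max(0.6, 0) = 0.6
(((C -> A) -> B) -> (A \/ ((~(C -> C) \/ A) -> ~B))): 0.8 > 0.6, so result = 0.6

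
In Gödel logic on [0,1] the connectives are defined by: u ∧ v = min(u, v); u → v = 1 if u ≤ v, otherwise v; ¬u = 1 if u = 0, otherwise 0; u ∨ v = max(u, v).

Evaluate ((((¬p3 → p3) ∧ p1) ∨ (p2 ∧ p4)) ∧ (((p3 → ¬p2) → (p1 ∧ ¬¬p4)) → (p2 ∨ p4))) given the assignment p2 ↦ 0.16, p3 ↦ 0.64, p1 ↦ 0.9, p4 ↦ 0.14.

0.16

¬p3: Gödel ¬ of 0.64 = 0 (operand ≠ 0)
(¬p3 → p3): 0 ≤ 0.64, so result = 1
((¬p3 → p3) ∧ p1) = min(1, 0.9) = 0.9
(p2 ∧ p4) = min(0.16, 0.14) = 0.14
(((¬p3 → p3) ∧ p1) ∨ (p2 ∧ p4)) = max(0.9, 0.14) = 0.9
¬p2: Gödel ¬ of 0.16 = 0 (operand ≠ 0)
(p3 → ¬p2): 0.64 > 0, so result = 0
¬p4: Gödel ¬ of 0.14 = 0 (operand ≠ 0)
¬¬p4: Gödel ¬ of 0 = 1 (operand is 0)
(p1 ∧ ¬¬p4) = min(0.9, 1) = 0.9
((p3 → ¬p2) → (p1 ∧ ¬¬p4)): 0 ≤ 0.9, so result = 1
(p2 ∨ p4) = max(0.16, 0.14) = 0.16
(((p3 → ¬p2) → (p1 ∧ ¬¬p4)) → (p2 ∨ p4)): 1 > 0.16, so result = 0.16
((((¬p3 → p3) ∧ p1) ∨ (p2 ∧ p4)) ∧ (((p3 → ¬p2) → (p1 ∧ ¬¬p4)) → (p2 ∨ p4))) = min(0.9, 0.16) = 0.16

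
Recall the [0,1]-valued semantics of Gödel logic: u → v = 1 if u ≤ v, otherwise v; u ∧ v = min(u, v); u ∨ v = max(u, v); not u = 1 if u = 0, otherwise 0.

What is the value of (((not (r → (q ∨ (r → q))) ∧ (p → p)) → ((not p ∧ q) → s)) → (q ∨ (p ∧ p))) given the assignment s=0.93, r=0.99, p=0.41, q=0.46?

0.46

(r → q): 0.99 > 0.46, so result = 0.46
(q ∨ (r → q)) = max(0.46, 0.46) = 0.46
(r → (q ∨ (r → q))): 0.99 > 0.46, so result = 0.46
not (r → (q ∨ (r → q))): Gödel ¬ of 0.46 = 0 (operand ≠ 0)
(p → p): 0.41 ≤ 0.41, so result = 1
(not (r → (q ∨ (r → q))) ∧ (p → p)) = min(0, 1) = 0
not p: Gödel ¬ of 0.41 = 0 (operand ≠ 0)
(not p ∧ q) = min(0, 0.46) = 0
((not p ∧ q) → s): 0 ≤ 0.93, so result = 1
((not (r → (q ∨ (r → q))) ∧ (p → p)) → ((not p ∧ q) → s)): 0 ≤ 1, so result = 1
(p ∧ p) = min(0.41, 0.41) = 0.41
(q ∨ (p ∧ p)) = max(0.46, 0.41) = 0.46
(((not (r → (q ∨ (r → q))) ∧ (p → p)) → ((not p ∧ q) → s)) → (q ∨ (p ∧ p))): 1 > 0.46, so result = 0.46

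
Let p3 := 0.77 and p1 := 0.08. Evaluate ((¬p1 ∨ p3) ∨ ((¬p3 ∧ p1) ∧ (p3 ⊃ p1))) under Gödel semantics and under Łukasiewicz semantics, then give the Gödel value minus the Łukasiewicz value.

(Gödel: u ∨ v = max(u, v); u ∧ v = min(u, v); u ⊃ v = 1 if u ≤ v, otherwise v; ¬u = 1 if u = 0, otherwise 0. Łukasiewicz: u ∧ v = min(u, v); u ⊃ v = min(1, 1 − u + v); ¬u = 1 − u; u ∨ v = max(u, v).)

-0.15

Gödel evaluation:
  ¬p1: Gödel ¬ of 0.08 = 0 (operand ≠ 0)
  (¬p1 ∨ p3) = max(0, 0.77) = 0.77
  ¬p3: Gödel ¬ of 0.77 = 0 (operand ≠ 0)
  (¬p3 ∧ p1) = min(0, 0.08) = 0
  (p3 ⊃ p1): 0.77 > 0.08, so result = 0.08
  ((¬p3 ∧ p1) ∧ (p3 ⊃ p1)) = min(0, 0.08) = 0
  ((¬p1 ∨ p3) ∨ ((¬p3 ∧ p1) ∧ (p3 ⊃ p1))) = max(0.77, 0) = 0.77
  Gödel value = 0.77
Łukasiewicz evaluation:
  ¬p1: Łukasiewicz ¬ gives 1 − 0.08 = 0.92
  (¬p1 ∨ p3) = max(0.92, 0.77) = 0.92
  ¬p3: Łukasiewicz ¬ gives 1 − 0.77 = 0.23
  (¬p3 ∧ p1) = min(0.23, 0.08) = 0.08
  (p3 ⊃ p1): min(1, 1 − 0.77 + 0.08) = 0.31
  ((¬p3 ∧ p1) ∧ (p3 ⊃ p1)) = min(0.08, 0.31) = 0.08
  ((¬p1 ∨ p3) ∨ ((¬p3 ∧ p1) ∧ (p3 ⊃ p1))) = max(0.92, 0.08) = 0.92
  Łukasiewicz value = 0.92
Difference: 0.77 − 0.92 = -0.15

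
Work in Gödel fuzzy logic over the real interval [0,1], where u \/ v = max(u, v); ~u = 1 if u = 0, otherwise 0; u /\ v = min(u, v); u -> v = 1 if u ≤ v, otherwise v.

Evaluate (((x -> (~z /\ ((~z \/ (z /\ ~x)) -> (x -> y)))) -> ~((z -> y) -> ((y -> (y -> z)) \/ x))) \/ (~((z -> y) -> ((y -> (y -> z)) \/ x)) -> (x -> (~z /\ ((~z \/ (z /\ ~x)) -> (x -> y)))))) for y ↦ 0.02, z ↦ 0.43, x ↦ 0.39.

~z: Gödel ¬ of 0.43 = 0 (operand ≠ 0)
~z: Gödel ¬ of 0.43 = 0 (operand ≠ 0)
~x: Gödel ¬ of 0.39 = 0 (operand ≠ 0)
(z /\ ~x) = min(0.43, 0) = 0
(~z \/ (z /\ ~x)) = max(0, 0) = 0
(x -> y): 0.39 > 0.02, so result = 0.02
((~z \/ (z /\ ~x)) -> (x -> y)): 0 ≤ 0.02, so result = 1
(~z /\ ((~z \/ (z /\ ~x)) -> (x -> y))) = min(0, 1) = 0
(x -> (~z /\ ((~z \/ (z /\ ~x)) -> (x -> y)))): 0.39 > 0, so result = 0
(z -> y): 0.43 > 0.02, so result = 0.02
(y -> z): 0.02 ≤ 0.43, so result = 1
(y -> (y -> z)): 0.02 ≤ 1, so result = 1
((y -> (y -> z)) \/ x) = max(1, 0.39) = 1
((z -> y) -> ((y -> (y -> z)) \/ x)): 0.02 ≤ 1, so result = 1
~((z -> y) -> ((y -> (y -> z)) \/ x)): Gödel ¬ of 1 = 0 (operand ≠ 0)
((x -> (~z /\ ((~z \/ (z /\ ~x)) -> (x -> y)))) -> ~((z -> y) -> ((y -> (y -> z)) \/ x))): 0 ≤ 0, so result = 1
(z -> y): 0.43 > 0.02, so result = 0.02
(y -> z): 0.02 ≤ 0.43, so result = 1
(y -> (y -> z)): 0.02 ≤ 1, so result = 1
((y -> (y -> z)) \/ x) = max(1, 0.39) = 1
((z -> y) -> ((y -> (y -> z)) \/ x)): 0.02 ≤ 1, so result = 1
~((z -> y) -> ((y -> (y -> z)) \/ x)): Gödel ¬ of 1 = 0 (operand ≠ 0)
~z: Gödel ¬ of 0.43 = 0 (operand ≠ 0)
~z: Gödel ¬ of 0.43 = 0 (operand ≠ 0)
~x: Gödel ¬ of 0.39 = 0 (operand ≠ 0)
(z /\ ~x) = min(0.43, 0) = 0
(~z \/ (z /\ ~x)) = max(0, 0) = 0
(x -> y): 0.39 > 0.02, so result = 0.02
((~z \/ (z /\ ~x)) -> (x -> y)): 0 ≤ 0.02, so result = 1
(~z /\ ((~z \/ (z /\ ~x)) -> (x -> y))) = min(0, 1) = 0
(x -> (~z /\ ((~z \/ (z /\ ~x)) -> (x -> y)))): 0.39 > 0, so result = 0
(~((z -> y) -> ((y -> (y -> z)) \/ x)) -> (x -> (~z /\ ((~z \/ (z /\ ~x)) -> (x -> y))))): 0 ≤ 0, so result = 1
(((x -> (~z /\ ((~z \/ (z /\ ~x)) -> (x -> y)))) -> ~((z -> y) -> ((y -> (y -> z)) \/ x))) \/ (~((z -> y) -> ((y -> (y -> z)) \/ x)) -> (x -> (~z /\ ((~z \/ (z /\ ~x)) -> (x -> y)))))) = max(1, 1) = 1

1.00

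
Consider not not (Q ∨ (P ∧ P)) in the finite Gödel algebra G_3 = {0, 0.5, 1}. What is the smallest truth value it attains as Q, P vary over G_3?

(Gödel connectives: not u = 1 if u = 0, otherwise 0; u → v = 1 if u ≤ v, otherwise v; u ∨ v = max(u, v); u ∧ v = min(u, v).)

0.00

The minimum is attained at Q = 0, P = 0:
  (P ∧ P) = min(0, 0) = 0
  (Q ∨ (P ∧ P)) = max(0, 0) = 0
  not (Q ∨ (P ∧ P)): Gödel ¬ of 0 = 1 (operand is 0)
  not not (Q ∨ (P ∧ P)): Gödel ¬ of 1 = 0 (operand ≠ 0)
Checking all 9 assignments confirms none give a value below 0.00.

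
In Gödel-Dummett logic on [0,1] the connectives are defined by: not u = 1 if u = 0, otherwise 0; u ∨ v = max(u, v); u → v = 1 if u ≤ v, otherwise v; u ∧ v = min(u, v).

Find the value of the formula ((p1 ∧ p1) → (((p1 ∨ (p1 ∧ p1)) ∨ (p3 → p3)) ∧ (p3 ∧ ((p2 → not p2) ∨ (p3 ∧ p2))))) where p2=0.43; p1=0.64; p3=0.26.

0.26

(p1 ∧ p1) = min(0.64, 0.64) = 0.64
(p1 ∧ p1) = min(0.64, 0.64) = 0.64
(p1 ∨ (p1 ∧ p1)) = max(0.64, 0.64) = 0.64
(p3 → p3): 0.26 ≤ 0.26, so result = 1
((p1 ∨ (p1 ∧ p1)) ∨ (p3 → p3)) = max(0.64, 1) = 1
not p2: Gödel ¬ of 0.43 = 0 (operand ≠ 0)
(p2 → not p2): 0.43 > 0, so result = 0
(p3 ∧ p2) = min(0.26, 0.43) = 0.26
((p2 → not p2) ∨ (p3 ∧ p2)) = max(0, 0.26) = 0.26
(p3 ∧ ((p2 → not p2) ∨ (p3 ∧ p2))) = min(0.26, 0.26) = 0.26
(((p1 ∨ (p1 ∧ p1)) ∨ (p3 → p3)) ∧ (p3 ∧ ((p2 → not p2) ∨ (p3 ∧ p2)))) = min(1, 0.26) = 0.26
((p1 ∧ p1) → (((p1 ∨ (p1 ∧ p1)) ∨ (p3 → p3)) ∧ (p3 ∧ ((p2 → not p2) ∨ (p3 ∧ p2))))): 0.64 > 0.26, so result = 0.26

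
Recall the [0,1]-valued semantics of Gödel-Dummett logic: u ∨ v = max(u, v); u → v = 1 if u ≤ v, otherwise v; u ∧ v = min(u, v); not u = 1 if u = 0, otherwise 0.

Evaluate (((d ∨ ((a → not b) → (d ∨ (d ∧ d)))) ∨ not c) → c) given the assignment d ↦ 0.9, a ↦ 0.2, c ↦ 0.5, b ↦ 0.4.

0.50

not b: Gödel ¬ of 0.4 = 0 (operand ≠ 0)
(a → not b): 0.2 > 0, so result = 0
(d ∧ d) = min(0.9, 0.9) = 0.9
(d ∨ (d ∧ d)) = max(0.9, 0.9) = 0.9
((a → not b) → (d ∨ (d ∧ d))): 0 ≤ 0.9, so result = 1
(d ∨ ((a → not b) → (d ∨ (d ∧ d)))) = max(0.9, 1) = 1
not c: Gödel ¬ of 0.5 = 0 (operand ≠ 0)
((d ∨ ((a → not b) → (d ∨ (d ∧ d)))) ∨ not c) = max(1, 0) = 1
(((d ∨ ((a → not b) → (d ∨ (d ∧ d)))) ∨ not c) → c): 1 > 0.5, so result = 0.5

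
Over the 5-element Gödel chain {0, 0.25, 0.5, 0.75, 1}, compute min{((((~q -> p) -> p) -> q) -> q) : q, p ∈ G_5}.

The minimum is attained at q = 0.25, p = 0:
  ~q: Gödel ¬ of 0.25 = 0 (operand ≠ 0)
  (~q -> p): 0 ≤ 0, so result = 1
  ((~q -> p) -> p): 1 > 0, so result = 0
  (((~q -> p) -> p) -> q): 0 ≤ 0.25, so result = 1
  ((((~q -> p) -> p) -> q) -> q): 1 > 0.25, so result = 0.25
Checking all 25 assignments confirms none give a value below 0.25.

0.25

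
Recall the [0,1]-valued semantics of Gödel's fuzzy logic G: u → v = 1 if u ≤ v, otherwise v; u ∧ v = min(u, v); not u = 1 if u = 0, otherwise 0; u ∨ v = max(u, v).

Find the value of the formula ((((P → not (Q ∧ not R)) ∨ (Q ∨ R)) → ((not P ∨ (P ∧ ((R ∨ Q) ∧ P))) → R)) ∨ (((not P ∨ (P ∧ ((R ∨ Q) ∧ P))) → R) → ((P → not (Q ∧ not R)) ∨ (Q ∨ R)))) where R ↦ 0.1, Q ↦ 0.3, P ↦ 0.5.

not R: Gödel ¬ of 0.1 = 0 (operand ≠ 0)
(Q ∧ not R) = min(0.3, 0) = 0
not (Q ∧ not R): Gödel ¬ of 0 = 1 (operand is 0)
(P → not (Q ∧ not R)): 0.5 ≤ 1, so result = 1
(Q ∨ R) = max(0.3, 0.1) = 0.3
((P → not (Q ∧ not R)) ∨ (Q ∨ R)) = max(1, 0.3) = 1
not P: Gödel ¬ of 0.5 = 0 (operand ≠ 0)
(R ∨ Q) = max(0.1, 0.3) = 0.3
((R ∨ Q) ∧ P) = min(0.3, 0.5) = 0.3
(P ∧ ((R ∨ Q) ∧ P)) = min(0.5, 0.3) = 0.3
(not P ∨ (P ∧ ((R ∨ Q) ∧ P))) = max(0, 0.3) = 0.3
((not P ∨ (P ∧ ((R ∨ Q) ∧ P))) → R): 0.3 > 0.1, so result = 0.1
(((P → not (Q ∧ not R)) ∨ (Q ∨ R)) → ((not P ∨ (P ∧ ((R ∨ Q) ∧ P))) → R)): 1 > 0.1, so result = 0.1
not P: Gödel ¬ of 0.5 = 0 (operand ≠ 0)
(R ∨ Q) = max(0.1, 0.3) = 0.3
((R ∨ Q) ∧ P) = min(0.3, 0.5) = 0.3
(P ∧ ((R ∨ Q) ∧ P)) = min(0.5, 0.3) = 0.3
(not P ∨ (P ∧ ((R ∨ Q) ∧ P))) = max(0, 0.3) = 0.3
((not P ∨ (P ∧ ((R ∨ Q) ∧ P))) → R): 0.3 > 0.1, so result = 0.1
not R: Gödel ¬ of 0.1 = 0 (operand ≠ 0)
(Q ∧ not R) = min(0.3, 0) = 0
not (Q ∧ not R): Gödel ¬ of 0 = 1 (operand is 0)
(P → not (Q ∧ not R)): 0.5 ≤ 1, so result = 1
(Q ∨ R) = max(0.3, 0.1) = 0.3
((P → not (Q ∧ not R)) ∨ (Q ∨ R)) = max(1, 0.3) = 1
(((not P ∨ (P ∧ ((R ∨ Q) ∧ P))) → R) → ((P → not (Q ∧ not R)) ∨ (Q ∨ R))): 0.1 ≤ 1, so result = 1
((((P → not (Q ∧ not R)) ∨ (Q ∨ R)) → ((not P ∨ (P ∧ ((R ∨ Q) ∧ P))) → R)) ∨ (((not P ∨ (P ∧ ((R ∨ Q) ∧ P))) → R) → ((P → not (Q ∧ not R)) ∨ (Q ∨ R)))) = max(0.1, 1) = 1

1.00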